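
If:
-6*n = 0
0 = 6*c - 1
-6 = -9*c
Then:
No Solution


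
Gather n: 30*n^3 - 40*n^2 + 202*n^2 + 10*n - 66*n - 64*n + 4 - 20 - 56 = 30*n^3 + 162*n^2 - 120*n - 72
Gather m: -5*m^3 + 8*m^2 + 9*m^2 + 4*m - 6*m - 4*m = -5*m^3 + 17*m^2 - 6*m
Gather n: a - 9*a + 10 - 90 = -8*a - 80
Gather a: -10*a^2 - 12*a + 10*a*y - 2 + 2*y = -10*a^2 + a*(10*y - 12) + 2*y - 2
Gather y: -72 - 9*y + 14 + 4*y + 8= -5*y - 50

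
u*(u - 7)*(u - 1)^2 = u^4 - 9*u^3 + 15*u^2 - 7*u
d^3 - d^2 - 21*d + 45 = (d - 3)^2*(d + 5)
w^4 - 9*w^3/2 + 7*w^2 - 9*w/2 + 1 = (w - 2)*(w - 1)^2*(w - 1/2)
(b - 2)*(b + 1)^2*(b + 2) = b^4 + 2*b^3 - 3*b^2 - 8*b - 4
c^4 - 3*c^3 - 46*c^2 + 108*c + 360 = (c - 6)*(c - 5)*(c + 2)*(c + 6)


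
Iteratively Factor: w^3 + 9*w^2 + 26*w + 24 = (w + 3)*(w^2 + 6*w + 8) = (w + 3)*(w + 4)*(w + 2)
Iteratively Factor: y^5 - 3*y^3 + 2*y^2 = (y)*(y^4 - 3*y^2 + 2*y) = y^2*(y^3 - 3*y + 2) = y^2*(y - 1)*(y^2 + y - 2) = y^2*(y - 1)*(y + 2)*(y - 1)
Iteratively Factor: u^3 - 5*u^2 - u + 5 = (u - 1)*(u^2 - 4*u - 5) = (u - 5)*(u - 1)*(u + 1)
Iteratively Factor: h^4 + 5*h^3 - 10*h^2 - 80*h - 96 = (h + 4)*(h^3 + h^2 - 14*h - 24) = (h - 4)*(h + 4)*(h^2 + 5*h + 6) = (h - 4)*(h + 2)*(h + 4)*(h + 3)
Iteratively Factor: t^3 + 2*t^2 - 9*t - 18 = (t + 2)*(t^2 - 9) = (t - 3)*(t + 2)*(t + 3)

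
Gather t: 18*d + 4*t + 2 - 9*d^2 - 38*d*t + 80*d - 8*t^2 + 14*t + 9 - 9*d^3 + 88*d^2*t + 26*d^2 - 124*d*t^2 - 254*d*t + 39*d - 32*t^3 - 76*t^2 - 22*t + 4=-9*d^3 + 17*d^2 + 137*d - 32*t^3 + t^2*(-124*d - 84) + t*(88*d^2 - 292*d - 4) + 15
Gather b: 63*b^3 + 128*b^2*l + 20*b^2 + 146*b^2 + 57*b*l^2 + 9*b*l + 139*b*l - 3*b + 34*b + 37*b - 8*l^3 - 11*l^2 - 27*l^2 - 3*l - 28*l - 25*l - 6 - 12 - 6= 63*b^3 + b^2*(128*l + 166) + b*(57*l^2 + 148*l + 68) - 8*l^3 - 38*l^2 - 56*l - 24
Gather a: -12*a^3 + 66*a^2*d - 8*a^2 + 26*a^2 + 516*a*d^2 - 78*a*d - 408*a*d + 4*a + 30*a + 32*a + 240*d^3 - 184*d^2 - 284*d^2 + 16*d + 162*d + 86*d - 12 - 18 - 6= -12*a^3 + a^2*(66*d + 18) + a*(516*d^2 - 486*d + 66) + 240*d^3 - 468*d^2 + 264*d - 36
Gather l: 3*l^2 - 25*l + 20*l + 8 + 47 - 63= 3*l^2 - 5*l - 8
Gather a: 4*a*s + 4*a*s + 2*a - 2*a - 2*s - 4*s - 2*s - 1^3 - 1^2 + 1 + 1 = 8*a*s - 8*s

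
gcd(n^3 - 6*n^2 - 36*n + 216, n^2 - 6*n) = n - 6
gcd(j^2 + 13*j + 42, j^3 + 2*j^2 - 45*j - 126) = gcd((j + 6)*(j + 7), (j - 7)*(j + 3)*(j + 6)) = j + 6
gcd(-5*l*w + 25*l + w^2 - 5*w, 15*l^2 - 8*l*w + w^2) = -5*l + w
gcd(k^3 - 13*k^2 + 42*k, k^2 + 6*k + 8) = 1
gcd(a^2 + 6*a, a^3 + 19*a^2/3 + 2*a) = a^2 + 6*a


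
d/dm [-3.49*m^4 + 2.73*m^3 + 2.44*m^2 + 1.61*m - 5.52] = -13.96*m^3 + 8.19*m^2 + 4.88*m + 1.61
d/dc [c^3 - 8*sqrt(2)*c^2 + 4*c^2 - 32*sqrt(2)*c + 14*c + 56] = 3*c^2 - 16*sqrt(2)*c + 8*c - 32*sqrt(2) + 14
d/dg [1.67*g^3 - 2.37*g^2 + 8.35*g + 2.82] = 5.01*g^2 - 4.74*g + 8.35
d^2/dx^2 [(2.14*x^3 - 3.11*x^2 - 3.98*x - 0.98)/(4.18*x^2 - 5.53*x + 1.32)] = (-175.587168*x^3 - 93.50616*x^2 + 290.051256*x - 118.066612)/(73.034632*x^6 - 289.867116*x^5 + 452.67519*x^4 - 352.186345*x^3 + 142.95006*x^2 - 28.906416*x + 2.299968)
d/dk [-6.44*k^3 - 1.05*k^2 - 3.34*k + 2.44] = -19.32*k^2 - 2.1*k - 3.34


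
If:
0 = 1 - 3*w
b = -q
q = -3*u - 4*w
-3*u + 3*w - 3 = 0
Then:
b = -2/3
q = 2/3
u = -2/3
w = 1/3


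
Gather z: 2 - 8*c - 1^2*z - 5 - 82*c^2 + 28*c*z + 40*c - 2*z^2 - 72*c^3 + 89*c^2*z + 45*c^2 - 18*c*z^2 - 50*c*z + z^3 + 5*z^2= -72*c^3 - 37*c^2 + 32*c + z^3 + z^2*(3 - 18*c) + z*(89*c^2 - 22*c - 1) - 3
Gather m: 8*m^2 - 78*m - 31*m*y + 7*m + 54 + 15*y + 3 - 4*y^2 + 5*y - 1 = 8*m^2 + m*(-31*y - 71) - 4*y^2 + 20*y + 56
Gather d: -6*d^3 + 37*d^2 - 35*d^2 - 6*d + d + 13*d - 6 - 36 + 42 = -6*d^3 + 2*d^2 + 8*d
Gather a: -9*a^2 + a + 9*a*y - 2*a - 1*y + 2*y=-9*a^2 + a*(9*y - 1) + y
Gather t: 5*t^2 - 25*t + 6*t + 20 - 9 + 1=5*t^2 - 19*t + 12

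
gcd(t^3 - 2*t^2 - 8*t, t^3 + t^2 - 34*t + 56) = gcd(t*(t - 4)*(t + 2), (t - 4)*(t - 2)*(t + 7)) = t - 4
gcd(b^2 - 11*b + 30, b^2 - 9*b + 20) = b - 5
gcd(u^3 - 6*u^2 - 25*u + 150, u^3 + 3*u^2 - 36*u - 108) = u - 6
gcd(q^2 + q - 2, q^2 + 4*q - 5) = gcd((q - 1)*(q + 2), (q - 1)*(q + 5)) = q - 1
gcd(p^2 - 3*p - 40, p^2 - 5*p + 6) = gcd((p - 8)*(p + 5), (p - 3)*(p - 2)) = 1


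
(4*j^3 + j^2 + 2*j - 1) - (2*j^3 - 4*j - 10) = 2*j^3 + j^2 + 6*j + 9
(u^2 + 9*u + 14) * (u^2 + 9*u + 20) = u^4 + 18*u^3 + 115*u^2 + 306*u + 280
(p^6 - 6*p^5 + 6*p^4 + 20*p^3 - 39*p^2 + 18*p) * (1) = p^6 - 6*p^5 + 6*p^4 + 20*p^3 - 39*p^2 + 18*p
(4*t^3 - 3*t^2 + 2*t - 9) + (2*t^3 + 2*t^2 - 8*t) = 6*t^3 - t^2 - 6*t - 9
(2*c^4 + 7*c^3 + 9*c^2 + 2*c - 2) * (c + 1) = 2*c^5 + 9*c^4 + 16*c^3 + 11*c^2 - 2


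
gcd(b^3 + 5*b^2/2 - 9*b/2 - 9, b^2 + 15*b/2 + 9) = b + 3/2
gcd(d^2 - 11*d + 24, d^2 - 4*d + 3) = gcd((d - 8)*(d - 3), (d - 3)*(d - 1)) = d - 3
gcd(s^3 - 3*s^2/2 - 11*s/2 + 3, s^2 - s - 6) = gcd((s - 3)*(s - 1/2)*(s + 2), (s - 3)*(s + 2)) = s^2 - s - 6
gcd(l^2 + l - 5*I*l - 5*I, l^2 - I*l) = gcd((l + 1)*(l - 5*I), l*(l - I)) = 1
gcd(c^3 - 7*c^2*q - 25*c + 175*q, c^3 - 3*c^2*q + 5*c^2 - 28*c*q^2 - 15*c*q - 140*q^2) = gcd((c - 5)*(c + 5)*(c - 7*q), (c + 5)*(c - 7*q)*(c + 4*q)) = -c^2 + 7*c*q - 5*c + 35*q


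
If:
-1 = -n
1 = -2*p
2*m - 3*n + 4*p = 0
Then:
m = 5/2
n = 1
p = -1/2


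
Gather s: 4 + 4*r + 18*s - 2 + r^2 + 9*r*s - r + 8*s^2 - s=r^2 + 3*r + 8*s^2 + s*(9*r + 17) + 2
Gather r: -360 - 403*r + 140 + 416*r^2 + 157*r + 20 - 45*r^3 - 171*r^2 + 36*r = -45*r^3 + 245*r^2 - 210*r - 200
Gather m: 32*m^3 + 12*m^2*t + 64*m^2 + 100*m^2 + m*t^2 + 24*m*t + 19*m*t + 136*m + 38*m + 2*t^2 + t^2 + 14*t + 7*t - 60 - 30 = 32*m^3 + m^2*(12*t + 164) + m*(t^2 + 43*t + 174) + 3*t^2 + 21*t - 90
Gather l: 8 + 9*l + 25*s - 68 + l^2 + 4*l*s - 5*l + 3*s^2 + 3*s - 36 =l^2 + l*(4*s + 4) + 3*s^2 + 28*s - 96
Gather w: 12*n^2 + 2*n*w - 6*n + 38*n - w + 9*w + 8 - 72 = 12*n^2 + 32*n + w*(2*n + 8) - 64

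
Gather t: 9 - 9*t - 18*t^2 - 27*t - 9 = -18*t^2 - 36*t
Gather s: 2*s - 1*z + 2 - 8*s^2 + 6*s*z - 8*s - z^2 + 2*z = -8*s^2 + s*(6*z - 6) - z^2 + z + 2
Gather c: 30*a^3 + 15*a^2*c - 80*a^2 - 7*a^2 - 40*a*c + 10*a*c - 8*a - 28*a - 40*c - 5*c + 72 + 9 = 30*a^3 - 87*a^2 - 36*a + c*(15*a^2 - 30*a - 45) + 81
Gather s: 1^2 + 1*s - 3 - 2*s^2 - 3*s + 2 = -2*s^2 - 2*s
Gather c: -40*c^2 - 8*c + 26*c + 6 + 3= -40*c^2 + 18*c + 9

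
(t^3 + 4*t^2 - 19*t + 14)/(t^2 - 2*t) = t + 6 - 7/t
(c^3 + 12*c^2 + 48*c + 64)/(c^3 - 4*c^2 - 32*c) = (c^2 + 8*c + 16)/(c*(c - 8))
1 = 1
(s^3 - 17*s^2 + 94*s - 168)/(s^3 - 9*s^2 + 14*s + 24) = (s - 7)/(s + 1)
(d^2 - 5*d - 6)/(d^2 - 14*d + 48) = (d + 1)/(d - 8)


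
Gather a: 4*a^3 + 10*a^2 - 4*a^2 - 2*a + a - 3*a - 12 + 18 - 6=4*a^3 + 6*a^2 - 4*a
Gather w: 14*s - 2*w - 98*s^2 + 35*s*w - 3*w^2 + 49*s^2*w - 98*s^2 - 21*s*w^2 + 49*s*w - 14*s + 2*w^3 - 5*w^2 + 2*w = -196*s^2 + 2*w^3 + w^2*(-21*s - 8) + w*(49*s^2 + 84*s)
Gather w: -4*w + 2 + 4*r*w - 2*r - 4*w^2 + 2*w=-2*r - 4*w^2 + w*(4*r - 2) + 2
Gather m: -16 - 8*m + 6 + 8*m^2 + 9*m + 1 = 8*m^2 + m - 9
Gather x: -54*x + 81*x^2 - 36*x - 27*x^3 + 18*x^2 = -27*x^3 + 99*x^2 - 90*x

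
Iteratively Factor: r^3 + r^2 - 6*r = (r)*(r^2 + r - 6) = r*(r + 3)*(r - 2)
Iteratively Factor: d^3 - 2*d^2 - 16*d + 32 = (d + 4)*(d^2 - 6*d + 8) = (d - 2)*(d + 4)*(d - 4)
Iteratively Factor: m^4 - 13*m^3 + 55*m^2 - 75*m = (m - 5)*(m^3 - 8*m^2 + 15*m) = m*(m - 5)*(m^2 - 8*m + 15) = m*(m - 5)*(m - 3)*(m - 5)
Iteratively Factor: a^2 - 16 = (a + 4)*(a - 4)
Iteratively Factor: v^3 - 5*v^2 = (v - 5)*(v^2) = v*(v - 5)*(v)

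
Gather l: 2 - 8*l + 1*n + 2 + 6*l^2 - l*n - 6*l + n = 6*l^2 + l*(-n - 14) + 2*n + 4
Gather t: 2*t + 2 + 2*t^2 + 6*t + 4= 2*t^2 + 8*t + 6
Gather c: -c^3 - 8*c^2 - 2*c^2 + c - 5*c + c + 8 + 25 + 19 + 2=-c^3 - 10*c^2 - 3*c + 54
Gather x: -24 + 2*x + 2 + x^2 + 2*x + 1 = x^2 + 4*x - 21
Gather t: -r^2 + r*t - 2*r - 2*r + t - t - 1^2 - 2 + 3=-r^2 + r*t - 4*r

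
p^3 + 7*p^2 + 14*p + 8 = (p + 1)*(p + 2)*(p + 4)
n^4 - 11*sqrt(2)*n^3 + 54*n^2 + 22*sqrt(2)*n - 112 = (n - 7*sqrt(2))*(n - 4*sqrt(2))*(n - sqrt(2))*(n + sqrt(2))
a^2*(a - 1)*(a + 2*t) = a^4 + 2*a^3*t - a^3 - 2*a^2*t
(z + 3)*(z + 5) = z^2 + 8*z + 15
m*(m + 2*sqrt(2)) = m^2 + 2*sqrt(2)*m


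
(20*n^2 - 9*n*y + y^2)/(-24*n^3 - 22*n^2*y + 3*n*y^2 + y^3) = (-5*n + y)/(6*n^2 + 7*n*y + y^2)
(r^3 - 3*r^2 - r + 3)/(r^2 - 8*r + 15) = (r^2 - 1)/(r - 5)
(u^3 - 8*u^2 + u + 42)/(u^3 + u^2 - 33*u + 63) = (u^2 - 5*u - 14)/(u^2 + 4*u - 21)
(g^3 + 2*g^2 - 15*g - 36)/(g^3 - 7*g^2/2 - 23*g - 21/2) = 2*(g^2 - g - 12)/(2*g^2 - 13*g - 7)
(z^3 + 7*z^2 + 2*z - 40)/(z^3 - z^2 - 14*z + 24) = (z + 5)/(z - 3)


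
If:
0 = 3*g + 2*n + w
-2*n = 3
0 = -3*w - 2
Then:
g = 11/9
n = -3/2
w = -2/3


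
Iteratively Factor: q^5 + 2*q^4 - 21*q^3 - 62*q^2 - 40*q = (q)*(q^4 + 2*q^3 - 21*q^2 - 62*q - 40) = q*(q + 2)*(q^3 - 21*q - 20) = q*(q + 2)*(q + 4)*(q^2 - 4*q - 5) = q*(q + 1)*(q + 2)*(q + 4)*(q - 5)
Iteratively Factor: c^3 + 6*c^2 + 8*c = (c)*(c^2 + 6*c + 8) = c*(c + 2)*(c + 4)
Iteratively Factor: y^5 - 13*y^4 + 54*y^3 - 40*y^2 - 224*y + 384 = (y - 3)*(y^4 - 10*y^3 + 24*y^2 + 32*y - 128) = (y - 4)*(y - 3)*(y^3 - 6*y^2 + 32) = (y - 4)^2*(y - 3)*(y^2 - 2*y - 8) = (y - 4)^2*(y - 3)*(y + 2)*(y - 4)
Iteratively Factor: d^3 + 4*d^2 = (d)*(d^2 + 4*d) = d^2*(d + 4)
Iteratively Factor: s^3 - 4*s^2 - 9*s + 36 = (s - 3)*(s^2 - s - 12) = (s - 4)*(s - 3)*(s + 3)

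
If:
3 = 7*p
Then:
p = 3/7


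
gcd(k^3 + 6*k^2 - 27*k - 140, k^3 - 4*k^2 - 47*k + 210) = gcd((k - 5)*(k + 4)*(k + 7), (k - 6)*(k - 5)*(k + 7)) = k^2 + 2*k - 35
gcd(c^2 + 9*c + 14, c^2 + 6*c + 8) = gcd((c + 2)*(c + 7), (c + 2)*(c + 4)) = c + 2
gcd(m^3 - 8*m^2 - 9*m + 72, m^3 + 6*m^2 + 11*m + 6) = m + 3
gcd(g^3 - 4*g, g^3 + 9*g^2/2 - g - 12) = g + 2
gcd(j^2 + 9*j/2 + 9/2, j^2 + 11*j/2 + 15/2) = j + 3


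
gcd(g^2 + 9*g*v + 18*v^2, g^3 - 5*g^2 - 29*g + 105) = 1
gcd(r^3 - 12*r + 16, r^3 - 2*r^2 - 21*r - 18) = 1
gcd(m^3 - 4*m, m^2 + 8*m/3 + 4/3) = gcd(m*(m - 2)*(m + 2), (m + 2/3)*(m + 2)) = m + 2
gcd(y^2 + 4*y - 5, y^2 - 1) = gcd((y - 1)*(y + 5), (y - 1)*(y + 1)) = y - 1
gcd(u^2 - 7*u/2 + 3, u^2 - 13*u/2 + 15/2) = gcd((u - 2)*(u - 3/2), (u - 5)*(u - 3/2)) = u - 3/2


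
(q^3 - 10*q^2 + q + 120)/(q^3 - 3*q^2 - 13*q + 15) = (q - 8)/(q - 1)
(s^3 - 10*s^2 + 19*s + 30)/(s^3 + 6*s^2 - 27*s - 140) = (s^2 - 5*s - 6)/(s^2 + 11*s + 28)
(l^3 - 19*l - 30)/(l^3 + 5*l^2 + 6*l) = (l - 5)/l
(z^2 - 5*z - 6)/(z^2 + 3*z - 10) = (z^2 - 5*z - 6)/(z^2 + 3*z - 10)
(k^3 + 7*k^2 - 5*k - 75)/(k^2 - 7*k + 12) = (k^2 + 10*k + 25)/(k - 4)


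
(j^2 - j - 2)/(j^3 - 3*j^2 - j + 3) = (j - 2)/(j^2 - 4*j + 3)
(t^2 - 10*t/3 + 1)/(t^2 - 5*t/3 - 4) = (3*t - 1)/(3*t + 4)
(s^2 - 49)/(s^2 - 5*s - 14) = (s + 7)/(s + 2)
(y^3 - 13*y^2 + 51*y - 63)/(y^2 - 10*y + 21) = y - 3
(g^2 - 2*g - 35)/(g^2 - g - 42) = (g + 5)/(g + 6)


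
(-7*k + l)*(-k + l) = 7*k^2 - 8*k*l + l^2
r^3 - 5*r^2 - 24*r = r*(r - 8)*(r + 3)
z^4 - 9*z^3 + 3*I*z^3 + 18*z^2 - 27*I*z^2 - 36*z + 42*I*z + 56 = (z - 7)*(z - 2)*(z - I)*(z + 4*I)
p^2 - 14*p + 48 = (p - 8)*(p - 6)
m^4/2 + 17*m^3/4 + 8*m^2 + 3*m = m*(m/2 + 1)*(m + 1/2)*(m + 6)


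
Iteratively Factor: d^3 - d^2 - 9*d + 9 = (d - 1)*(d^2 - 9) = (d - 3)*(d - 1)*(d + 3)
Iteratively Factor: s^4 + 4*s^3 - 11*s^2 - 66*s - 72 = (s - 4)*(s^3 + 8*s^2 + 21*s + 18) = (s - 4)*(s + 2)*(s^2 + 6*s + 9) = (s - 4)*(s + 2)*(s + 3)*(s + 3)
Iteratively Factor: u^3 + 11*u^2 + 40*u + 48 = (u + 4)*(u^2 + 7*u + 12) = (u + 4)^2*(u + 3)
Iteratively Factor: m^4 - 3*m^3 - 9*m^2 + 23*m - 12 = (m - 4)*(m^3 + m^2 - 5*m + 3) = (m - 4)*(m + 3)*(m^2 - 2*m + 1) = (m - 4)*(m - 1)*(m + 3)*(m - 1)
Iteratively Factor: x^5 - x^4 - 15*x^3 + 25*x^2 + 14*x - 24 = (x + 1)*(x^4 - 2*x^3 - 13*x^2 + 38*x - 24) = (x - 3)*(x + 1)*(x^3 + x^2 - 10*x + 8) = (x - 3)*(x + 1)*(x + 4)*(x^2 - 3*x + 2) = (x - 3)*(x - 2)*(x + 1)*(x + 4)*(x - 1)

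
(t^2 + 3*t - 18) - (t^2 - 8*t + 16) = 11*t - 34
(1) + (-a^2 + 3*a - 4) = -a^2 + 3*a - 3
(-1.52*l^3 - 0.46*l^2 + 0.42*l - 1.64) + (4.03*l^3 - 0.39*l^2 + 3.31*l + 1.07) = 2.51*l^3 - 0.85*l^2 + 3.73*l - 0.57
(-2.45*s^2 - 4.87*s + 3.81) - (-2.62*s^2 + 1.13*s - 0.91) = 0.17*s^2 - 6.0*s + 4.72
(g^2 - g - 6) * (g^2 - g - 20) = g^4 - 2*g^3 - 25*g^2 + 26*g + 120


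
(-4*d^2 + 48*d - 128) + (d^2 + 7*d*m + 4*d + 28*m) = -3*d^2 + 7*d*m + 52*d + 28*m - 128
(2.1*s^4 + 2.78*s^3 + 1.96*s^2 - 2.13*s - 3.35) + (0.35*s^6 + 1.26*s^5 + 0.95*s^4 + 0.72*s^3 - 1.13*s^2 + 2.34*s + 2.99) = 0.35*s^6 + 1.26*s^5 + 3.05*s^4 + 3.5*s^3 + 0.83*s^2 + 0.21*s - 0.36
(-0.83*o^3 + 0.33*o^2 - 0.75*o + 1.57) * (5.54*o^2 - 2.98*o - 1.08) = -4.5982*o^5 + 4.3016*o^4 - 4.242*o^3 + 10.5764*o^2 - 3.8686*o - 1.6956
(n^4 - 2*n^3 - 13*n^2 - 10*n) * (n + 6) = n^5 + 4*n^4 - 25*n^3 - 88*n^2 - 60*n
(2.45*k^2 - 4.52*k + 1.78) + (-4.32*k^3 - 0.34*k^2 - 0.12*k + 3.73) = -4.32*k^3 + 2.11*k^2 - 4.64*k + 5.51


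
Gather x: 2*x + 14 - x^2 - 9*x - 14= -x^2 - 7*x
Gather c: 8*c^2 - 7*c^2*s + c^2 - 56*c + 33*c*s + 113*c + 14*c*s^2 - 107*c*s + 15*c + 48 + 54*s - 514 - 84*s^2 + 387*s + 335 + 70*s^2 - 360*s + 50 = c^2*(9 - 7*s) + c*(14*s^2 - 74*s + 72) - 14*s^2 + 81*s - 81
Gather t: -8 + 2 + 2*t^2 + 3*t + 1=2*t^2 + 3*t - 5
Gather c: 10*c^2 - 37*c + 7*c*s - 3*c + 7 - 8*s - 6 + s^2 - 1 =10*c^2 + c*(7*s - 40) + s^2 - 8*s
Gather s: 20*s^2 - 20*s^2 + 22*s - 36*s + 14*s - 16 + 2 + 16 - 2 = 0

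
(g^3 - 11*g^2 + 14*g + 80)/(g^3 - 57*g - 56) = (g^2 - 3*g - 10)/(g^2 + 8*g + 7)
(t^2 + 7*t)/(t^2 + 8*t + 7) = t/(t + 1)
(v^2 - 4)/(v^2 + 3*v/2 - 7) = 2*(v + 2)/(2*v + 7)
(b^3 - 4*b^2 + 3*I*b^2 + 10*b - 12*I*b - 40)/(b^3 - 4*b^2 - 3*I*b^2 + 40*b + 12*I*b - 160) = (b - 2*I)/(b - 8*I)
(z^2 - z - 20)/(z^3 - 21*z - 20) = 1/(z + 1)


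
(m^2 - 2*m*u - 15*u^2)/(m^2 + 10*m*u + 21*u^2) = (m - 5*u)/(m + 7*u)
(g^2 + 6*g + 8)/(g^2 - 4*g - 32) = (g + 2)/(g - 8)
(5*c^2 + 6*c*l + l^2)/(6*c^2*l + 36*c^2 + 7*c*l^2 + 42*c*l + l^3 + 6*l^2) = (5*c + l)/(6*c*l + 36*c + l^2 + 6*l)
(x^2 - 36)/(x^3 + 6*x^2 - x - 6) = (x - 6)/(x^2 - 1)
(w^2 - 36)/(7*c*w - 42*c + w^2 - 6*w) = (w + 6)/(7*c + w)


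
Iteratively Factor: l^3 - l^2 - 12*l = (l + 3)*(l^2 - 4*l) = (l - 4)*(l + 3)*(l)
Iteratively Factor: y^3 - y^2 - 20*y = (y + 4)*(y^2 - 5*y) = y*(y + 4)*(y - 5)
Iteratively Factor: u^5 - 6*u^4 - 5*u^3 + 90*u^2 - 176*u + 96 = (u - 1)*(u^4 - 5*u^3 - 10*u^2 + 80*u - 96) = (u - 4)*(u - 1)*(u^3 - u^2 - 14*u + 24) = (u - 4)*(u - 2)*(u - 1)*(u^2 + u - 12) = (u - 4)*(u - 3)*(u - 2)*(u - 1)*(u + 4)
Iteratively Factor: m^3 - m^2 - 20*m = (m + 4)*(m^2 - 5*m) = m*(m + 4)*(m - 5)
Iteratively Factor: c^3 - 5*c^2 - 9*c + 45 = (c + 3)*(c^2 - 8*c + 15) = (c - 5)*(c + 3)*(c - 3)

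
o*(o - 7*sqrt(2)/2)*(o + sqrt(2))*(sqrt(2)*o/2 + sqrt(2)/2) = sqrt(2)*o^4/2 - 5*o^3/2 + sqrt(2)*o^3/2 - 7*sqrt(2)*o^2/2 - 5*o^2/2 - 7*sqrt(2)*o/2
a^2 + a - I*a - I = (a + 1)*(a - I)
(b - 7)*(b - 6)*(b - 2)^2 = b^4 - 17*b^3 + 98*b^2 - 220*b + 168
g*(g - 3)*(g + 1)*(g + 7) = g^4 + 5*g^3 - 17*g^2 - 21*g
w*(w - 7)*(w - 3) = w^3 - 10*w^2 + 21*w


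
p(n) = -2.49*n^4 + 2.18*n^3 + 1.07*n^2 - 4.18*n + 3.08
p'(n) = -9.96*n^3 + 6.54*n^2 + 2.14*n - 4.18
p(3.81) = -401.43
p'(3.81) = -451.94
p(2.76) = -98.96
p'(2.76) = -157.86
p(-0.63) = 5.20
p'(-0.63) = -0.44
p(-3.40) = -388.77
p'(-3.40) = 455.61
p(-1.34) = -2.67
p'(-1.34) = 28.66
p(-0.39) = 4.69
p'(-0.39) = -3.43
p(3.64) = -329.94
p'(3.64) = -390.09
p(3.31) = -218.87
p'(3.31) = -286.64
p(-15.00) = -133107.22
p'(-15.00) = 35050.22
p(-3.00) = -235.30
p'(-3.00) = 317.18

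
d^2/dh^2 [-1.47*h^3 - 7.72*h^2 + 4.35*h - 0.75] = -8.82*h - 15.44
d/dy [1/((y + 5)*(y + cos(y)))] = (-y + (y + 5)*(sin(y) - 1) - cos(y))/((y + 5)^2*(y + cos(y))^2)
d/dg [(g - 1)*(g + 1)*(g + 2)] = 3*g^2 + 4*g - 1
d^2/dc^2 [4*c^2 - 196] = 8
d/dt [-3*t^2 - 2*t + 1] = -6*t - 2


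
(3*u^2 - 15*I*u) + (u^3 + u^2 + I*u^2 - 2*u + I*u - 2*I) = u^3 + 4*u^2 + I*u^2 - 2*u - 14*I*u - 2*I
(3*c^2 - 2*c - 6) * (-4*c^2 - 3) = -12*c^4 + 8*c^3 + 15*c^2 + 6*c + 18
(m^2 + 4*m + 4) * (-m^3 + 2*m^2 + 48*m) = -m^5 - 2*m^4 + 52*m^3 + 200*m^2 + 192*m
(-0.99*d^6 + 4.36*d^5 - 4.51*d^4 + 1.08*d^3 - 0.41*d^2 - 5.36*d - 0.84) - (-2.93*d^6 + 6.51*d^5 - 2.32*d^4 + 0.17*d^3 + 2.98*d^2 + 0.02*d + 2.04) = 1.94*d^6 - 2.15*d^5 - 2.19*d^4 + 0.91*d^3 - 3.39*d^2 - 5.38*d - 2.88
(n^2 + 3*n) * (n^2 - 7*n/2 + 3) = n^4 - n^3/2 - 15*n^2/2 + 9*n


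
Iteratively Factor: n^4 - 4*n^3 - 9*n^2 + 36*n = (n)*(n^3 - 4*n^2 - 9*n + 36) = n*(n + 3)*(n^2 - 7*n + 12) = n*(n - 3)*(n + 3)*(n - 4)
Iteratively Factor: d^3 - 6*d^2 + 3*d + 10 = (d + 1)*(d^2 - 7*d + 10) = (d - 2)*(d + 1)*(d - 5)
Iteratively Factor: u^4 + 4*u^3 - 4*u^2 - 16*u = (u)*(u^3 + 4*u^2 - 4*u - 16) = u*(u + 2)*(u^2 + 2*u - 8) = u*(u + 2)*(u + 4)*(u - 2)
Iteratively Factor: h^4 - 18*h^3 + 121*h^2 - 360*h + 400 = (h - 4)*(h^3 - 14*h^2 + 65*h - 100) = (h - 4)^2*(h^2 - 10*h + 25) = (h - 5)*(h - 4)^2*(h - 5)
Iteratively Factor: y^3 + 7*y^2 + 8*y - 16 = (y + 4)*(y^2 + 3*y - 4) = (y - 1)*(y + 4)*(y + 4)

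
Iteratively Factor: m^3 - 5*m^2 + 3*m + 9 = (m + 1)*(m^2 - 6*m + 9) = (m - 3)*(m + 1)*(m - 3)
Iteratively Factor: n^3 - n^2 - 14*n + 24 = (n - 3)*(n^2 + 2*n - 8) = (n - 3)*(n + 4)*(n - 2)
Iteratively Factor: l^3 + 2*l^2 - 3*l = (l - 1)*(l^2 + 3*l) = l*(l - 1)*(l + 3)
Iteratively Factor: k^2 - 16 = (k - 4)*(k + 4)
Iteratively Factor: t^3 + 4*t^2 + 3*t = (t + 1)*(t^2 + 3*t) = t*(t + 1)*(t + 3)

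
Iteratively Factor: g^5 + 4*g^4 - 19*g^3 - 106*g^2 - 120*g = (g)*(g^4 + 4*g^3 - 19*g^2 - 106*g - 120) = g*(g + 3)*(g^3 + g^2 - 22*g - 40) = g*(g + 2)*(g + 3)*(g^2 - g - 20) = g*(g - 5)*(g + 2)*(g + 3)*(g + 4)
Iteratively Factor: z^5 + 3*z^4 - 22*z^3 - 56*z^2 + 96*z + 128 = (z - 4)*(z^4 + 7*z^3 + 6*z^2 - 32*z - 32) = (z - 4)*(z + 4)*(z^3 + 3*z^2 - 6*z - 8) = (z - 4)*(z + 4)^2*(z^2 - z - 2) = (z - 4)*(z - 2)*(z + 4)^2*(z + 1)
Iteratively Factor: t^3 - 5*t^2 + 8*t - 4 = (t - 2)*(t^2 - 3*t + 2) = (t - 2)*(t - 1)*(t - 2)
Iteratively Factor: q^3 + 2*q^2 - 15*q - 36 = (q + 3)*(q^2 - q - 12) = (q + 3)^2*(q - 4)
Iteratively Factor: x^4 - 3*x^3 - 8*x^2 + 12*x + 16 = (x + 1)*(x^3 - 4*x^2 - 4*x + 16) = (x - 4)*(x + 1)*(x^2 - 4) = (x - 4)*(x + 1)*(x + 2)*(x - 2)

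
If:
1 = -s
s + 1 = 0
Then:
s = -1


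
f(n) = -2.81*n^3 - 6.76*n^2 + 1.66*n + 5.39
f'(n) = -8.43*n^2 - 13.52*n + 1.66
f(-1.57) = -3.00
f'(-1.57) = 2.11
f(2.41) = -69.21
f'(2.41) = -79.89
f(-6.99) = 623.20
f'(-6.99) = -315.73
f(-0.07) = 5.24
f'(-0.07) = 2.57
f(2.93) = -118.46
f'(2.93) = -110.32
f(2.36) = -65.28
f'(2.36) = -77.20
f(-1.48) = -2.76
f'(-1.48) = 3.20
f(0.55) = 3.79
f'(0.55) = -8.33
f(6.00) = -834.97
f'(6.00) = -382.94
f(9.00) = -2575.72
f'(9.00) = -802.85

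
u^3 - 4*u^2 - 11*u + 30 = (u - 5)*(u - 2)*(u + 3)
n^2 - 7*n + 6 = (n - 6)*(n - 1)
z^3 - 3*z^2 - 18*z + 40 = (z - 5)*(z - 2)*(z + 4)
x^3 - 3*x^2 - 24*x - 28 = (x - 7)*(x + 2)^2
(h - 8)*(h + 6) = h^2 - 2*h - 48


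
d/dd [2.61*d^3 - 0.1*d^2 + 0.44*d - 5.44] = 7.83*d^2 - 0.2*d + 0.44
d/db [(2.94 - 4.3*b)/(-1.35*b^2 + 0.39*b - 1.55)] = (-5.805*b^2 + 7.938*b + 5.5184)/(1.8225*b^4 - 1.053*b^3 + 4.3371*b^2 - 1.209*b + 2.4025)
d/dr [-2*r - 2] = -2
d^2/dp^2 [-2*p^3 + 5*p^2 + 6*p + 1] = 10 - 12*p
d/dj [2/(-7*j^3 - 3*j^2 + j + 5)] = 2*(21*j^2 + 6*j - 1)/(7*j^3 + 3*j^2 - j - 5)^2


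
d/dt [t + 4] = 1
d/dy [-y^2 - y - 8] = -2*y - 1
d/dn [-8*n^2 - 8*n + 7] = -16*n - 8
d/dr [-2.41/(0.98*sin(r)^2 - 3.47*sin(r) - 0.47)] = (4.7236*sin(r) - 8.3627)*cos(r)/(-0.98*sin(r)^2 + 3.47*sin(r) + 0.47)^2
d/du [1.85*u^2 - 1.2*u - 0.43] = 3.7*u - 1.2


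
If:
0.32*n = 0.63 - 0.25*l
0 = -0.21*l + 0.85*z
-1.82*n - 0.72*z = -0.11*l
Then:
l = 2.65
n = -0.10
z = 0.65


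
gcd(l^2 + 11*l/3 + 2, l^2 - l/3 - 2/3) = l + 2/3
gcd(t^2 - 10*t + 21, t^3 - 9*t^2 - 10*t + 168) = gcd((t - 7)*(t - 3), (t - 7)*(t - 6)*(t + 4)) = t - 7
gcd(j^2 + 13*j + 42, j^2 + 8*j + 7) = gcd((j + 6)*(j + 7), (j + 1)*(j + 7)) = j + 7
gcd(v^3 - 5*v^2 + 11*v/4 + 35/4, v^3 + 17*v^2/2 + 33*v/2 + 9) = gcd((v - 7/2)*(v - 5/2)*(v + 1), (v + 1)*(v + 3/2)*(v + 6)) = v + 1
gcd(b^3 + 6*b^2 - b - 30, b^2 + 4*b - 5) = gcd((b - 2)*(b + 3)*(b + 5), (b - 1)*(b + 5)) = b + 5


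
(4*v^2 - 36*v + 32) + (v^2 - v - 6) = 5*v^2 - 37*v + 26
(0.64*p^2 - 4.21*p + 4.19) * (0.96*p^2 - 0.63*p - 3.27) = 0.6144*p^4 - 4.4448*p^3 + 4.5819*p^2 + 11.127*p - 13.7013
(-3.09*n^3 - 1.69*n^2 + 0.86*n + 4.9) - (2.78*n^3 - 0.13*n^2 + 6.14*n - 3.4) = -5.87*n^3 - 1.56*n^2 - 5.28*n + 8.3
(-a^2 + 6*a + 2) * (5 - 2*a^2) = 2*a^4 - 12*a^3 - 9*a^2 + 30*a + 10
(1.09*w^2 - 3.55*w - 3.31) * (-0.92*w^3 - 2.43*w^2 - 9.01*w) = -1.0028*w^5 + 0.6173*w^4 + 1.8508*w^3 + 40.0288*w^2 + 29.8231*w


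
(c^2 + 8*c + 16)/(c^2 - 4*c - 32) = (c + 4)/(c - 8)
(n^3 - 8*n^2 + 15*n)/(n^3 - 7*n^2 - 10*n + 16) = n*(n^2 - 8*n + 15)/(n^3 - 7*n^2 - 10*n + 16)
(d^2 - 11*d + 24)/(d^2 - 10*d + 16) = (d - 3)/(d - 2)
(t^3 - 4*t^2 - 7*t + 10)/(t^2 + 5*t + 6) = (t^2 - 6*t + 5)/(t + 3)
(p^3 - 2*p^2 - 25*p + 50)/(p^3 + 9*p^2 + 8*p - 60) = (p - 5)/(p + 6)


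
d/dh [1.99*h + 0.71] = 1.99000000000000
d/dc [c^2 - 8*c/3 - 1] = 2*c - 8/3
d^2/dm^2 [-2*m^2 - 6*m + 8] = -4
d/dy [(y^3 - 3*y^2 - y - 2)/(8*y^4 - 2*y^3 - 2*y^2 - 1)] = (-8*y^6 + 48*y^5 + 16*y^4 + 60*y^3 - 17*y^2 - 2*y + 1)/(64*y^8 - 32*y^7 - 28*y^6 + 8*y^5 - 12*y^4 + 4*y^3 + 4*y^2 + 1)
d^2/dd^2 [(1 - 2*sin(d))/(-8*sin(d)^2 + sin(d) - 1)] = (-1152*sin(d)^5 + 240*sin(d)^4 - 417*sin(d)^2 + 837*sin(d) - 402*sin(3*d) + 64*sin(5*d) + 18)/(8*sin(d)^2 - sin(d) + 1)^3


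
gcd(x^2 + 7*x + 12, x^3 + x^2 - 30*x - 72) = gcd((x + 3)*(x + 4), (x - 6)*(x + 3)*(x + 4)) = x^2 + 7*x + 12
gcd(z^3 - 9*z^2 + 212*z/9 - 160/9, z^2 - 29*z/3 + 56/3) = z - 8/3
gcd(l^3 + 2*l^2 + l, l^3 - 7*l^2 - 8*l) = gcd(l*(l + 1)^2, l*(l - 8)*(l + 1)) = l^2 + l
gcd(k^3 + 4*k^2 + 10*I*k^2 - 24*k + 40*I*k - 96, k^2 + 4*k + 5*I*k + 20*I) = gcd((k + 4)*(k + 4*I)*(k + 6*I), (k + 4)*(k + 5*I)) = k + 4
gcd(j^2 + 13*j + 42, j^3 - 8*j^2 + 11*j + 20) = 1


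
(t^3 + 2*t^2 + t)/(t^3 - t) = (t + 1)/(t - 1)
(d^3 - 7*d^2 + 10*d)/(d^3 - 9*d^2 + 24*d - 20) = d/(d - 2)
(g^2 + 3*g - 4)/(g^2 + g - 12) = (g - 1)/(g - 3)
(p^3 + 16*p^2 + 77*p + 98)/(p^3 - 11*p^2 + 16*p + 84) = (p^2 + 14*p + 49)/(p^2 - 13*p + 42)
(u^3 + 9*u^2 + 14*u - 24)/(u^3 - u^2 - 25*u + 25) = (u^2 + 10*u + 24)/(u^2 - 25)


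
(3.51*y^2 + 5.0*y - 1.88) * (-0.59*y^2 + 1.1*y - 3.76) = -2.0709*y^4 + 0.911*y^3 - 6.5884*y^2 - 20.868*y + 7.0688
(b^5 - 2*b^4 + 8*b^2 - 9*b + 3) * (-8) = -8*b^5 + 16*b^4 - 64*b^2 + 72*b - 24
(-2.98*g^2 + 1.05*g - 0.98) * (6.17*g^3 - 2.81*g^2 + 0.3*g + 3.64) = -18.3866*g^5 + 14.8523*g^4 - 9.8911*g^3 - 7.7784*g^2 + 3.528*g - 3.5672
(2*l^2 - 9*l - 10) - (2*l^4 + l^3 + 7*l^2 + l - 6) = -2*l^4 - l^3 - 5*l^2 - 10*l - 4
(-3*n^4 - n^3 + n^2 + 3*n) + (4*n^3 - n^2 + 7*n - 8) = -3*n^4 + 3*n^3 + 10*n - 8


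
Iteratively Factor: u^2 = (u)*(u)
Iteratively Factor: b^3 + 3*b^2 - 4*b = (b - 1)*(b^2 + 4*b) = b*(b - 1)*(b + 4)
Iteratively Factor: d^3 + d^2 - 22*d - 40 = (d + 4)*(d^2 - 3*d - 10) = (d - 5)*(d + 4)*(d + 2)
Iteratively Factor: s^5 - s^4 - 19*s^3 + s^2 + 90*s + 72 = (s - 3)*(s^4 + 2*s^3 - 13*s^2 - 38*s - 24) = (s - 3)*(s + 2)*(s^3 - 13*s - 12) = (s - 3)*(s + 1)*(s + 2)*(s^2 - s - 12) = (s - 4)*(s - 3)*(s + 1)*(s + 2)*(s + 3)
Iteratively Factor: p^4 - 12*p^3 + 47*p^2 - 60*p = (p)*(p^3 - 12*p^2 + 47*p - 60) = p*(p - 3)*(p^2 - 9*p + 20) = p*(p - 5)*(p - 3)*(p - 4)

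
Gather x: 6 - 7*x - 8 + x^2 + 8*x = x^2 + x - 2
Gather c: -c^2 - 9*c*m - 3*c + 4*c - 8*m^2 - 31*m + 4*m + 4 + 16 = -c^2 + c*(1 - 9*m) - 8*m^2 - 27*m + 20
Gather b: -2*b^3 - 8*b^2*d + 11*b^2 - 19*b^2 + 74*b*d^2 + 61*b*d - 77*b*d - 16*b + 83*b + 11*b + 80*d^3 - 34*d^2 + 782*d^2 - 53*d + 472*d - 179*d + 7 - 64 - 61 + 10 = -2*b^3 + b^2*(-8*d - 8) + b*(74*d^2 - 16*d + 78) + 80*d^3 + 748*d^2 + 240*d - 108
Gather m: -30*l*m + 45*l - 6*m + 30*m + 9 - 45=45*l + m*(24 - 30*l) - 36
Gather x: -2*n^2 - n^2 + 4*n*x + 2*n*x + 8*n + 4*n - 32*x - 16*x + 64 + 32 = -3*n^2 + 12*n + x*(6*n - 48) + 96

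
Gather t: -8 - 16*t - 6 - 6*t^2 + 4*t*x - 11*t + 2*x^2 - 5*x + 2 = -6*t^2 + t*(4*x - 27) + 2*x^2 - 5*x - 12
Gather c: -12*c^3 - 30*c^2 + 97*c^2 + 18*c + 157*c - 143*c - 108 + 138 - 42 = -12*c^3 + 67*c^2 + 32*c - 12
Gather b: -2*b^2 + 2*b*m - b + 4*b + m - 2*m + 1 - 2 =-2*b^2 + b*(2*m + 3) - m - 1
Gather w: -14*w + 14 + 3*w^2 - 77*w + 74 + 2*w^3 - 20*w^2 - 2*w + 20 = 2*w^3 - 17*w^2 - 93*w + 108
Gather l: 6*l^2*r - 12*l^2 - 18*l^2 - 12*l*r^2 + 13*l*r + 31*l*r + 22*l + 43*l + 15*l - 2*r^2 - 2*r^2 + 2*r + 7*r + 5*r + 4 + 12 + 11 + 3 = l^2*(6*r - 30) + l*(-12*r^2 + 44*r + 80) - 4*r^2 + 14*r + 30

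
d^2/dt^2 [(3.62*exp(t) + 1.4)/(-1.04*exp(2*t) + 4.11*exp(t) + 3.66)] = (-3.915392*exp(4*t) - 21.530288*exp(3*t) - 64.722528*exp(2*t) + 9.48943200000002*exp(t) - 27.432432)*exp(t)/(1.124864*exp(6*t) - 13.336128*exp(5*t) + 40.827384*exp(4*t) + 24.439293*exp(3*t) - 143.680986*exp(2*t) - 165.167748*exp(t) - 49.027896)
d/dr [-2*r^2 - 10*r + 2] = -4*r - 10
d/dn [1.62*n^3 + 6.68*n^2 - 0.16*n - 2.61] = 4.86*n^2 + 13.36*n - 0.16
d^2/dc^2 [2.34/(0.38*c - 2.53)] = 0.675792/(0.38*c - 2.53)^3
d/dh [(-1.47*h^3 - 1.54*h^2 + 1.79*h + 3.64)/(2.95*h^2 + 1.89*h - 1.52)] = (-4.3365*h^4 - 5.5566*h^3 - 1.4879*h^2 - 16.7944*h - 9.6004)/(8.7025*h^4 + 11.151*h^3 - 5.3959*h^2 - 5.7456*h + 2.3104)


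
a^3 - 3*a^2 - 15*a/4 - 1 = (a - 4)*(a + 1/2)^2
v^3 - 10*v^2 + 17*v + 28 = (v - 7)*(v - 4)*(v + 1)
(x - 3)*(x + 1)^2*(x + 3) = x^4 + 2*x^3 - 8*x^2 - 18*x - 9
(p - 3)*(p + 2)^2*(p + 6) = p^4 + 7*p^3 - 2*p^2 - 60*p - 72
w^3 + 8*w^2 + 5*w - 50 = (w - 2)*(w + 5)^2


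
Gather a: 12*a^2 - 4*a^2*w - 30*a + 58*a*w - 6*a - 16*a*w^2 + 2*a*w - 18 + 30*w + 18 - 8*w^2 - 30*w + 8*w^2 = a^2*(12 - 4*w) + a*(-16*w^2 + 60*w - 36)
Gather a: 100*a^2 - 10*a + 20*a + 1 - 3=100*a^2 + 10*a - 2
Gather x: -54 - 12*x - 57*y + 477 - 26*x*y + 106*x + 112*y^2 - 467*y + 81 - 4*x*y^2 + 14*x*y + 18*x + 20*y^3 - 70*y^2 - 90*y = x*(-4*y^2 - 12*y + 112) + 20*y^3 + 42*y^2 - 614*y + 504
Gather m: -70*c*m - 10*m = m*(-70*c - 10)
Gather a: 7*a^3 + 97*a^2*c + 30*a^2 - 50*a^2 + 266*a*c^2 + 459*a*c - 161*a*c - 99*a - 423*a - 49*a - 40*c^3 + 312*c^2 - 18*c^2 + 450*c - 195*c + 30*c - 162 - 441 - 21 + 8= 7*a^3 + a^2*(97*c - 20) + a*(266*c^2 + 298*c - 571) - 40*c^3 + 294*c^2 + 285*c - 616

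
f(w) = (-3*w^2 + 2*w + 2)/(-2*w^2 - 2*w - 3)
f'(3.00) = 0.23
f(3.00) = 0.70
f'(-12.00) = 0.02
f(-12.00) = 1.70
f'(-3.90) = 0.07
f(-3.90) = 2.01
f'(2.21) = 0.35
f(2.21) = 0.48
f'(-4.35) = 0.07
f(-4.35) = 1.97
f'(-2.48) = -0.05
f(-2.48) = 2.07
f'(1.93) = 0.42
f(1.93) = 0.37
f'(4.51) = 0.11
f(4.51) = 0.95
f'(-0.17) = -0.83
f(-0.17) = -0.58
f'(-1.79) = -0.49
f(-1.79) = 1.92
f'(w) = (2 - 6*w)/(-2*w^2 - 2*w - 3) + (4*w + 2)*(-3*w^2 + 2*w + 2)/(-2*w^2 - 2*w - 3)^2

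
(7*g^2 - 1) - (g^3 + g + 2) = -g^3 + 7*g^2 - g - 3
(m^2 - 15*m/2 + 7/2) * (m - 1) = m^3 - 17*m^2/2 + 11*m - 7/2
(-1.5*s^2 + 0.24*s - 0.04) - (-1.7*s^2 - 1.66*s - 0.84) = 0.2*s^2 + 1.9*s + 0.8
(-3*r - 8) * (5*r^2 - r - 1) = -15*r^3 - 37*r^2 + 11*r + 8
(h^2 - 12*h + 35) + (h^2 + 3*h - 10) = 2*h^2 - 9*h + 25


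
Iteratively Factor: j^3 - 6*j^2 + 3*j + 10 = (j - 2)*(j^2 - 4*j - 5) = (j - 2)*(j + 1)*(j - 5)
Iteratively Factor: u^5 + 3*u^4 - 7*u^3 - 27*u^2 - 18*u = (u + 2)*(u^4 + u^3 - 9*u^2 - 9*u) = u*(u + 2)*(u^3 + u^2 - 9*u - 9) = u*(u + 2)*(u + 3)*(u^2 - 2*u - 3) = u*(u + 1)*(u + 2)*(u + 3)*(u - 3)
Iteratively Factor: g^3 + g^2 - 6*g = (g)*(g^2 + g - 6) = g*(g + 3)*(g - 2)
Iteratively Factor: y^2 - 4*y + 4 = (y - 2)*(y - 2)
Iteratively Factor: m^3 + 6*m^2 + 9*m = (m + 3)*(m^2 + 3*m) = m*(m + 3)*(m + 3)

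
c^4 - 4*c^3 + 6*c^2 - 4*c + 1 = (c - 1)^4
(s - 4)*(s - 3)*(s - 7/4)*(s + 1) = s^4 - 31*s^3/4 + 31*s^2/2 + 13*s/4 - 21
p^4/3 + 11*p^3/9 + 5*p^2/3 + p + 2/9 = (p/3 + 1/3)*(p + 2/3)*(p + 1)^2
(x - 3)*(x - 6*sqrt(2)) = x^2 - 6*sqrt(2)*x - 3*x + 18*sqrt(2)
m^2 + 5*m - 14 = (m - 2)*(m + 7)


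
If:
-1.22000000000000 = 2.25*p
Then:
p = -0.54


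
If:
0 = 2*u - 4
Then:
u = 2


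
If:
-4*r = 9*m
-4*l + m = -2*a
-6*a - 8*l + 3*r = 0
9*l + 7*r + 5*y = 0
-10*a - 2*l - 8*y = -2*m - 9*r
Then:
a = 0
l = 0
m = 0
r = 0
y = 0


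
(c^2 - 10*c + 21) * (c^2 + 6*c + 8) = c^4 - 4*c^3 - 31*c^2 + 46*c + 168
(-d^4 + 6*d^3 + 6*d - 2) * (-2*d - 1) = 2*d^5 - 11*d^4 - 6*d^3 - 12*d^2 - 2*d + 2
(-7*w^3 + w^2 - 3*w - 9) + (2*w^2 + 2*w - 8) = -7*w^3 + 3*w^2 - w - 17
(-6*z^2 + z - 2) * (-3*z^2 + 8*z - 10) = 18*z^4 - 51*z^3 + 74*z^2 - 26*z + 20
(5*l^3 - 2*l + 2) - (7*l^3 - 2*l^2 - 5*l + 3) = -2*l^3 + 2*l^2 + 3*l - 1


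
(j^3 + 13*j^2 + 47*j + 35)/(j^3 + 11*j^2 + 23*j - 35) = (j + 1)/(j - 1)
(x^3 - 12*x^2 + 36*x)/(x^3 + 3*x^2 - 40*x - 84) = x*(x - 6)/(x^2 + 9*x + 14)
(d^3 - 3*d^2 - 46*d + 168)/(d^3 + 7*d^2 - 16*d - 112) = (d - 6)/(d + 4)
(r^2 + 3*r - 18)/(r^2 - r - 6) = (r + 6)/(r + 2)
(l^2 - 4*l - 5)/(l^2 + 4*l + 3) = (l - 5)/(l + 3)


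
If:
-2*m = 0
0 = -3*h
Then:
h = 0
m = 0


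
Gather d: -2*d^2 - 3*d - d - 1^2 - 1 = -2*d^2 - 4*d - 2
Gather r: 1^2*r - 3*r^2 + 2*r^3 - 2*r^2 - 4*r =2*r^3 - 5*r^2 - 3*r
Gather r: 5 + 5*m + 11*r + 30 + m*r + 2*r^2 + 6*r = 5*m + 2*r^2 + r*(m + 17) + 35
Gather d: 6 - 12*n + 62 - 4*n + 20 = 88 - 16*n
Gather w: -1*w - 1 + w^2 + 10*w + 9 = w^2 + 9*w + 8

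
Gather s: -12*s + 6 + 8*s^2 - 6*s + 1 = 8*s^2 - 18*s + 7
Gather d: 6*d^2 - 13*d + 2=6*d^2 - 13*d + 2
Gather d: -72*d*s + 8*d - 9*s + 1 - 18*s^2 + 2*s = d*(8 - 72*s) - 18*s^2 - 7*s + 1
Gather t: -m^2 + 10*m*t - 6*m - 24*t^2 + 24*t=-m^2 - 6*m - 24*t^2 + t*(10*m + 24)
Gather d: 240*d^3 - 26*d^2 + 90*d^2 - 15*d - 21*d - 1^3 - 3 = 240*d^3 + 64*d^2 - 36*d - 4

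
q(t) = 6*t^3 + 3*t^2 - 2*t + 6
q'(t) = 18*t^2 + 6*t - 2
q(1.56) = 32.96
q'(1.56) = 51.16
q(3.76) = 359.84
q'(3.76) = 275.04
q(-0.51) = 7.00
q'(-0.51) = -0.38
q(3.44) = 278.87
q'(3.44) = 231.64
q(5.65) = 1172.64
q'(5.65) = 606.50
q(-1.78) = -14.77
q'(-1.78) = 44.35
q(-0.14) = 6.32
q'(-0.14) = -2.49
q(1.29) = 21.29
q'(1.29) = 35.69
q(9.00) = 4605.00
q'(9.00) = 1510.00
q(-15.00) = -19539.00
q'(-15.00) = 3958.00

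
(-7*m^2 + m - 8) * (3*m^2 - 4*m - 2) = -21*m^4 + 31*m^3 - 14*m^2 + 30*m + 16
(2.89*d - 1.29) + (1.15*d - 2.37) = 4.04*d - 3.66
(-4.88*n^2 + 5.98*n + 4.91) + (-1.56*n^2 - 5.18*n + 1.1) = -6.44*n^2 + 0.800000000000001*n + 6.01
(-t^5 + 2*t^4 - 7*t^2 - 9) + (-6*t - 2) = -t^5 + 2*t^4 - 7*t^2 - 6*t - 11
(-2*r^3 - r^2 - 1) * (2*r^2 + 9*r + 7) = -4*r^5 - 20*r^4 - 23*r^3 - 9*r^2 - 9*r - 7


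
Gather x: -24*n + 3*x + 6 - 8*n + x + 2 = -32*n + 4*x + 8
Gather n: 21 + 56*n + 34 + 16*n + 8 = 72*n + 63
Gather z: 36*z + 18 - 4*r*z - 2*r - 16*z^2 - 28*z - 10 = -2*r - 16*z^2 + z*(8 - 4*r) + 8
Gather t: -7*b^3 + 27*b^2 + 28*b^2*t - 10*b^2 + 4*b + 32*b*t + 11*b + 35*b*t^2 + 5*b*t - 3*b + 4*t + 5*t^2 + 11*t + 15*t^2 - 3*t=-7*b^3 + 17*b^2 + 12*b + t^2*(35*b + 20) + t*(28*b^2 + 37*b + 12)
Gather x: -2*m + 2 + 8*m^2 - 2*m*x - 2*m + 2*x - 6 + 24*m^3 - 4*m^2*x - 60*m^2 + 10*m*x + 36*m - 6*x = 24*m^3 - 52*m^2 + 32*m + x*(-4*m^2 + 8*m - 4) - 4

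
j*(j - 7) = j^2 - 7*j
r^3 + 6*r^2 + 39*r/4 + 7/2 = (r + 1/2)*(r + 2)*(r + 7/2)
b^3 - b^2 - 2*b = b*(b - 2)*(b + 1)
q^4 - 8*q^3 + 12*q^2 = q^2*(q - 6)*(q - 2)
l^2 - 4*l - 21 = (l - 7)*(l + 3)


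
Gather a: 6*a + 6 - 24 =6*a - 18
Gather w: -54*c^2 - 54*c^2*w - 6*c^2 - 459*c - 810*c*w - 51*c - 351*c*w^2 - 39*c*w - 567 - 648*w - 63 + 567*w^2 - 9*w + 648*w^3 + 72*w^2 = -60*c^2 - 510*c + 648*w^3 + w^2*(639 - 351*c) + w*(-54*c^2 - 849*c - 657) - 630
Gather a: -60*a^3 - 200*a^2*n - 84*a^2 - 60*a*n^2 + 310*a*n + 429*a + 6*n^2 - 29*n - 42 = -60*a^3 + a^2*(-200*n - 84) + a*(-60*n^2 + 310*n + 429) + 6*n^2 - 29*n - 42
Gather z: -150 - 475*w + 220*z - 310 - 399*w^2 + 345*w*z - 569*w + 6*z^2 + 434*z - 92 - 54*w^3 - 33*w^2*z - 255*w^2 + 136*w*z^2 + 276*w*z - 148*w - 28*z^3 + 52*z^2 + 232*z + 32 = -54*w^3 - 654*w^2 - 1192*w - 28*z^3 + z^2*(136*w + 58) + z*(-33*w^2 + 621*w + 886) - 520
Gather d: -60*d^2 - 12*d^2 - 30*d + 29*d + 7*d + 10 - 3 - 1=-72*d^2 + 6*d + 6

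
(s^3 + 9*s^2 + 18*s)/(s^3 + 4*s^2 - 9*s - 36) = s*(s + 6)/(s^2 + s - 12)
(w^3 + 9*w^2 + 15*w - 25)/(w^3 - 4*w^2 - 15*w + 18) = (w^2 + 10*w + 25)/(w^2 - 3*w - 18)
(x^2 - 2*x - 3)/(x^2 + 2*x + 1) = (x - 3)/(x + 1)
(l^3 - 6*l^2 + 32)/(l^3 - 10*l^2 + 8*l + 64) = (l - 4)/(l - 8)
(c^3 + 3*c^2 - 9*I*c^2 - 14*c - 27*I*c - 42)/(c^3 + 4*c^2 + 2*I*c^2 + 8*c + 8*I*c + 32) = (c^2 + c*(3 - 7*I) - 21*I)/(c^2 + 4*c*(1 + I) + 16*I)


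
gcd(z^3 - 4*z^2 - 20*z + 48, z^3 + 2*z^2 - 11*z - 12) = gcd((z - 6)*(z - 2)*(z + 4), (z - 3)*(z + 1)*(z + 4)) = z + 4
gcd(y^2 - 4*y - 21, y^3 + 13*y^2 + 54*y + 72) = y + 3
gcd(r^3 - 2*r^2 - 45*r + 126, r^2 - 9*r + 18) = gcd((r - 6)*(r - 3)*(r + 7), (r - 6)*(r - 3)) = r^2 - 9*r + 18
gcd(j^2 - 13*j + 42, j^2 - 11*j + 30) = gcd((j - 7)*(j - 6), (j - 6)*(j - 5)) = j - 6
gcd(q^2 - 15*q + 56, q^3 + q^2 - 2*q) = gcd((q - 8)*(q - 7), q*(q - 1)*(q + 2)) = 1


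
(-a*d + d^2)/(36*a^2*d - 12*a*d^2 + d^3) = (-a + d)/(36*a^2 - 12*a*d + d^2)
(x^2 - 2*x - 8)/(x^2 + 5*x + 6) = (x - 4)/(x + 3)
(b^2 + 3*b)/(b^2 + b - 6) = b/(b - 2)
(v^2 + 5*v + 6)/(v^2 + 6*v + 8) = (v + 3)/(v + 4)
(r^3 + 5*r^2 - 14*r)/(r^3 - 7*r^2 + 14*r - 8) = r*(r + 7)/(r^2 - 5*r + 4)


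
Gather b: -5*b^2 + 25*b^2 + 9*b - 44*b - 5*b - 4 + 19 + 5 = 20*b^2 - 40*b + 20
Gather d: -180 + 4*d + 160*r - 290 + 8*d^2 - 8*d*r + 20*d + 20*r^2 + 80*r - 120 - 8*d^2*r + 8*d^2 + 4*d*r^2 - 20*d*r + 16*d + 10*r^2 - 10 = d^2*(16 - 8*r) + d*(4*r^2 - 28*r + 40) + 30*r^2 + 240*r - 600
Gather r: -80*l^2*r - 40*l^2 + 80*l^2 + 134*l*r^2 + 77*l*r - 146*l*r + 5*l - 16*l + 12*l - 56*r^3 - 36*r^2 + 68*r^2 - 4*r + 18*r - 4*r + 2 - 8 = 40*l^2 + l - 56*r^3 + r^2*(134*l + 32) + r*(-80*l^2 - 69*l + 10) - 6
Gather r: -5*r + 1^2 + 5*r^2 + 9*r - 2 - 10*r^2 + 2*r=-5*r^2 + 6*r - 1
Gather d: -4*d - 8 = -4*d - 8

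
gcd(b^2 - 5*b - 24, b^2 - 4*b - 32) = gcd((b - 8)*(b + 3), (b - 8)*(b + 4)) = b - 8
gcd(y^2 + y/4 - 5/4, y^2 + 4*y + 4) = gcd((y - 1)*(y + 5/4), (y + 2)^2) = 1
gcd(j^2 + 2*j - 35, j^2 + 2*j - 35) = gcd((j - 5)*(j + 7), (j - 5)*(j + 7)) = j^2 + 2*j - 35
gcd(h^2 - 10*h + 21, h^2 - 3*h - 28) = h - 7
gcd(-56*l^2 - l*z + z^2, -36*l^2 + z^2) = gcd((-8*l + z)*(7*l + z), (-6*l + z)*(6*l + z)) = 1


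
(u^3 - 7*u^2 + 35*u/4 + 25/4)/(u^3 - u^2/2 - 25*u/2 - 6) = (u^2 - 15*u/2 + 25/2)/(u^2 - u - 12)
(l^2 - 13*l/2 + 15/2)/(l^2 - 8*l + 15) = (l - 3/2)/(l - 3)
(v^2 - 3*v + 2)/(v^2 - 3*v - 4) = (-v^2 + 3*v - 2)/(-v^2 + 3*v + 4)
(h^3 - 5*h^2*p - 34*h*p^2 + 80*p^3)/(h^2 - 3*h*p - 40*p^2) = h - 2*p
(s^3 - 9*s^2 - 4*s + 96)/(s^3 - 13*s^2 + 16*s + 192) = (s - 4)/(s - 8)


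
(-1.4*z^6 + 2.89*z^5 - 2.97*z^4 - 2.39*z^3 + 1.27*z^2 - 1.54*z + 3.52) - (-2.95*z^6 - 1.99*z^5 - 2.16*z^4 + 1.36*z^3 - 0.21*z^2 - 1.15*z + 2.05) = 1.55*z^6 + 4.88*z^5 - 0.81*z^4 - 3.75*z^3 + 1.48*z^2 - 0.39*z + 1.47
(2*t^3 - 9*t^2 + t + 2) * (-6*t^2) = -12*t^5 + 54*t^4 - 6*t^3 - 12*t^2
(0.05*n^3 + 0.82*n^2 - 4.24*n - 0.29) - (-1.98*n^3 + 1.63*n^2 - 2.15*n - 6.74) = 2.03*n^3 - 0.81*n^2 - 2.09*n + 6.45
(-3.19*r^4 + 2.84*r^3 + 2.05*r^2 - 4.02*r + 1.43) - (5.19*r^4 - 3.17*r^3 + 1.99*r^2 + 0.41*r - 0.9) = -8.38*r^4 + 6.01*r^3 + 0.0599999999999998*r^2 - 4.43*r + 2.33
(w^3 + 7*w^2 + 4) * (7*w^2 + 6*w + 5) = 7*w^5 + 55*w^4 + 47*w^3 + 63*w^2 + 24*w + 20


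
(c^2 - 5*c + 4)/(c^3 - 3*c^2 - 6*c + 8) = 1/(c + 2)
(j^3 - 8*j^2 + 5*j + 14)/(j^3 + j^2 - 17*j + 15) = (j^3 - 8*j^2 + 5*j + 14)/(j^3 + j^2 - 17*j + 15)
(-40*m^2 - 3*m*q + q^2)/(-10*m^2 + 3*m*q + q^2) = (-8*m + q)/(-2*m + q)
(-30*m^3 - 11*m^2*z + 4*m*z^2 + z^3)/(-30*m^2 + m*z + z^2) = (-30*m^3 - 11*m^2*z + 4*m*z^2 + z^3)/(-30*m^2 + m*z + z^2)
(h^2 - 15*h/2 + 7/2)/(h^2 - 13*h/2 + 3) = (h - 7)/(h - 6)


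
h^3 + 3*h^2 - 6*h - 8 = (h - 2)*(h + 1)*(h + 4)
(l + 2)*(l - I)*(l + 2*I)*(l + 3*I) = l^4 + 2*l^3 + 4*I*l^3 - l^2 + 8*I*l^2 - 2*l + 6*I*l + 12*I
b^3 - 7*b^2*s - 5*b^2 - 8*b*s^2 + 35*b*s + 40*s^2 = (b - 5)*(b - 8*s)*(b + s)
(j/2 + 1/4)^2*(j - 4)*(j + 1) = j^4/4 - j^3/2 - 27*j^2/16 - 19*j/16 - 1/4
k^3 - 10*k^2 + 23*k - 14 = (k - 7)*(k - 2)*(k - 1)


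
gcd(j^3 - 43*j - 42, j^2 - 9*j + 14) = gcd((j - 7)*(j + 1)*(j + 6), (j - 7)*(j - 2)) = j - 7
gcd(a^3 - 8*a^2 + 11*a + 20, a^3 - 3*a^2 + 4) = a + 1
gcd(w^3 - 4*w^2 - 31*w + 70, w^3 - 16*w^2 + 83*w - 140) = w - 7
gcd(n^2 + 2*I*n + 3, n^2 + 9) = n + 3*I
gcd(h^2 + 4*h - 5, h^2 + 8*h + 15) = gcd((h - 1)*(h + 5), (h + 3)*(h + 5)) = h + 5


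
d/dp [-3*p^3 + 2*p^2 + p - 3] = -9*p^2 + 4*p + 1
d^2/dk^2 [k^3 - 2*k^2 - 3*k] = 6*k - 4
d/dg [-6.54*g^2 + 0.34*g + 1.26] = 0.34 - 13.08*g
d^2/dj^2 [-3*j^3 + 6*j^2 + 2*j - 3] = 12 - 18*j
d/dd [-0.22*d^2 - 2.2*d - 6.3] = -0.44*d - 2.2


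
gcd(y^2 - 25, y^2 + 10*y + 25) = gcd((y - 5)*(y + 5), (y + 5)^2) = y + 5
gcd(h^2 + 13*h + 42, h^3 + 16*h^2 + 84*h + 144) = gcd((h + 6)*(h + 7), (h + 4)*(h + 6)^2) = h + 6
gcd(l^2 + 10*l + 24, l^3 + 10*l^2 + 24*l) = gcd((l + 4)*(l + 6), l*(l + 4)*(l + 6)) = l^2 + 10*l + 24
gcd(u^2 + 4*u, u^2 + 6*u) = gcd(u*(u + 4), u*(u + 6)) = u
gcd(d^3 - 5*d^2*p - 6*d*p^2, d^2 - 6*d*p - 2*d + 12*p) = -d + 6*p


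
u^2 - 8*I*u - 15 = (u - 5*I)*(u - 3*I)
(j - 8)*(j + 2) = j^2 - 6*j - 16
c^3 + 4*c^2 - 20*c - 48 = (c - 4)*(c + 2)*(c + 6)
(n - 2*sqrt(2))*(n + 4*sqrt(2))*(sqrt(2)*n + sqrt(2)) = sqrt(2)*n^3 + sqrt(2)*n^2 + 4*n^2 - 16*sqrt(2)*n + 4*n - 16*sqrt(2)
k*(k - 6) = k^2 - 6*k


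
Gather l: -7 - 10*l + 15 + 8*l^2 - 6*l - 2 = 8*l^2 - 16*l + 6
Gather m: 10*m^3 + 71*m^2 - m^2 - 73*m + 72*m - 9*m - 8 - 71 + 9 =10*m^3 + 70*m^2 - 10*m - 70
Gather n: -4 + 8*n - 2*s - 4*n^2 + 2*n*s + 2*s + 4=-4*n^2 + n*(2*s + 8)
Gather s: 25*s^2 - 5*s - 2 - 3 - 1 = 25*s^2 - 5*s - 6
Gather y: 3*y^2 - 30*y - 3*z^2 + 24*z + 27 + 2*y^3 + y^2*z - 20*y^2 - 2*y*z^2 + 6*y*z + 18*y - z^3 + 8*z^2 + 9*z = 2*y^3 + y^2*(z - 17) + y*(-2*z^2 + 6*z - 12) - z^3 + 5*z^2 + 33*z + 27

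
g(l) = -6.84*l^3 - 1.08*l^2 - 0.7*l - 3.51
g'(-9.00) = -1643.38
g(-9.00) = 4901.67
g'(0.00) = -0.70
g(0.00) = -3.51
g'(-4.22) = -357.01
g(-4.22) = 494.25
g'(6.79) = -961.42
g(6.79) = -2199.30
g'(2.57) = -141.78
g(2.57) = -128.55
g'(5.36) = -601.81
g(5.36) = -1091.59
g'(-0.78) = -11.50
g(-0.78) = -0.38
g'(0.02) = -0.75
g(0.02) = -3.52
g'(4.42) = -411.13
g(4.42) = -618.34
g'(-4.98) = -498.85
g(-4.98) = 817.97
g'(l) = -20.52*l^2 - 2.16*l - 0.7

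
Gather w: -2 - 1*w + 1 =-w - 1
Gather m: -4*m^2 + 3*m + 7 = -4*m^2 + 3*m + 7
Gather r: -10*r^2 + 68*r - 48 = -10*r^2 + 68*r - 48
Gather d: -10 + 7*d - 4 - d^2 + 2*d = -d^2 + 9*d - 14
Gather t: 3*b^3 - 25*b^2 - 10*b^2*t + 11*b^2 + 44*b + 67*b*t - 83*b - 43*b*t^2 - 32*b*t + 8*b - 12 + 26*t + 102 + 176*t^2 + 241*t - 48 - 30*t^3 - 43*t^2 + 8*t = 3*b^3 - 14*b^2 - 31*b - 30*t^3 + t^2*(133 - 43*b) + t*(-10*b^2 + 35*b + 275) + 42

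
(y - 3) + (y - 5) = 2*y - 8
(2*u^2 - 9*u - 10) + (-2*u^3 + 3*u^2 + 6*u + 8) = -2*u^3 + 5*u^2 - 3*u - 2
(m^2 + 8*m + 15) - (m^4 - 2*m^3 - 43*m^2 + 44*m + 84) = -m^4 + 2*m^3 + 44*m^2 - 36*m - 69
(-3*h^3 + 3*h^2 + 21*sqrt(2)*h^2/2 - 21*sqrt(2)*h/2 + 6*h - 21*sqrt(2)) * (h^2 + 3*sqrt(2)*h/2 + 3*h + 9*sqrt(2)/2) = -3*h^5 - 6*h^4 + 6*sqrt(2)*h^4 + 12*sqrt(2)*h^3 + 93*h^3/2 - 30*sqrt(2)*h^2 + 81*h^2 - 315*h/2 - 36*sqrt(2)*h - 189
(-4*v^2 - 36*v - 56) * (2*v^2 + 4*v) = -8*v^4 - 88*v^3 - 256*v^2 - 224*v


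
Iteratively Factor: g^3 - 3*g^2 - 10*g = (g)*(g^2 - 3*g - 10) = g*(g + 2)*(g - 5)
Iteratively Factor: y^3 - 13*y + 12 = (y - 3)*(y^2 + 3*y - 4) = (y - 3)*(y - 1)*(y + 4)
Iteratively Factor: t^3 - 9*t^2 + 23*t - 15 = (t - 5)*(t^2 - 4*t + 3) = (t - 5)*(t - 3)*(t - 1)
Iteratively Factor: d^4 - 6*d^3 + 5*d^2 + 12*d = (d)*(d^3 - 6*d^2 + 5*d + 12) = d*(d - 3)*(d^2 - 3*d - 4) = d*(d - 3)*(d + 1)*(d - 4)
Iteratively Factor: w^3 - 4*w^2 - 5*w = (w + 1)*(w^2 - 5*w) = (w - 5)*(w + 1)*(w)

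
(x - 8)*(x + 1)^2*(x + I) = x^4 - 6*x^3 + I*x^3 - 15*x^2 - 6*I*x^2 - 8*x - 15*I*x - 8*I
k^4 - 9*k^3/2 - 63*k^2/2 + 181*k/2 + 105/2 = (k - 7)*(k - 3)*(k + 1/2)*(k + 5)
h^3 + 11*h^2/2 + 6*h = h*(h + 3/2)*(h + 4)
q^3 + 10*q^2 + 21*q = q*(q + 3)*(q + 7)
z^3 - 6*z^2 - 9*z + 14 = (z - 7)*(z - 1)*(z + 2)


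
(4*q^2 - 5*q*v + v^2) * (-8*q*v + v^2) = -32*q^3*v + 44*q^2*v^2 - 13*q*v^3 + v^4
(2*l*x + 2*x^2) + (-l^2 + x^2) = -l^2 + 2*l*x + 3*x^2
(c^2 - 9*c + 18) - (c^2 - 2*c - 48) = 66 - 7*c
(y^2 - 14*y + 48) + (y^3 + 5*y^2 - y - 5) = y^3 + 6*y^2 - 15*y + 43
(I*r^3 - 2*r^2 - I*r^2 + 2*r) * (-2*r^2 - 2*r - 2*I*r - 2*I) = -2*I*r^5 + 6*r^4 + 6*I*r^3 - 6*r^2 - 4*I*r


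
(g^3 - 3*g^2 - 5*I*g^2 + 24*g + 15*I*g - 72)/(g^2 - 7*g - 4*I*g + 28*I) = (g^3 - g^2*(3 + 5*I) + 3*g*(8 + 5*I) - 72)/(g^2 - g*(7 + 4*I) + 28*I)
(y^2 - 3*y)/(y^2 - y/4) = 4*(y - 3)/(4*y - 1)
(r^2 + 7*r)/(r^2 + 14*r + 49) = r/(r + 7)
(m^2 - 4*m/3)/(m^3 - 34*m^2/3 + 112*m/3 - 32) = m/(m^2 - 10*m + 24)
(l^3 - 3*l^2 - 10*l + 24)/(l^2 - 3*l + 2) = (l^2 - l - 12)/(l - 1)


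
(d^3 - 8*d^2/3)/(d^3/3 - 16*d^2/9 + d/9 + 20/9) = d^2*(9*d - 24)/(3*d^3 - 16*d^2 + d + 20)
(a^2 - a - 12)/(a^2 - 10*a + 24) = (a + 3)/(a - 6)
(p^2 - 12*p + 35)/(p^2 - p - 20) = (p - 7)/(p + 4)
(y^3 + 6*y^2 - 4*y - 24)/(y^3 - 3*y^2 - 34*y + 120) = (y^2 - 4)/(y^2 - 9*y + 20)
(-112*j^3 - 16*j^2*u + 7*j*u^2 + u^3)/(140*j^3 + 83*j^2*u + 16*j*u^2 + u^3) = (-4*j + u)/(5*j + u)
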